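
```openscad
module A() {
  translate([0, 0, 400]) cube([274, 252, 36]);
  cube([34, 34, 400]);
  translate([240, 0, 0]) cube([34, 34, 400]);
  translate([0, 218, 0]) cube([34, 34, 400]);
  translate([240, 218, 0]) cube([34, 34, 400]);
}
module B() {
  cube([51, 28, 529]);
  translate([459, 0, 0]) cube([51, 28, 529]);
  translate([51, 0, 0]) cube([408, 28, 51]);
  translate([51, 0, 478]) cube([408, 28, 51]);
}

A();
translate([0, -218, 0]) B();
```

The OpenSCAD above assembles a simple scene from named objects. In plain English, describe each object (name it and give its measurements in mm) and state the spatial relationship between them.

A is a four-legged stool. The seat is a 274×252×36 mm slab whose top surface is at z = 436 mm; four square legs, each 34×34 mm in cross-section, run from the floor (z = 0) to the underside of the seat, each flush with a corner of the seat.

B is a picture frame with a 408×427 mm rectangular opening (x by z) and a uniform 51 mm border on every side. Frame depth is 28 mm along y. It is built from two vertical stiles running the full outside height and two horizontal rails spanning the gap between the stiles.

The picture frame is on the floor beside the stool on its −y side.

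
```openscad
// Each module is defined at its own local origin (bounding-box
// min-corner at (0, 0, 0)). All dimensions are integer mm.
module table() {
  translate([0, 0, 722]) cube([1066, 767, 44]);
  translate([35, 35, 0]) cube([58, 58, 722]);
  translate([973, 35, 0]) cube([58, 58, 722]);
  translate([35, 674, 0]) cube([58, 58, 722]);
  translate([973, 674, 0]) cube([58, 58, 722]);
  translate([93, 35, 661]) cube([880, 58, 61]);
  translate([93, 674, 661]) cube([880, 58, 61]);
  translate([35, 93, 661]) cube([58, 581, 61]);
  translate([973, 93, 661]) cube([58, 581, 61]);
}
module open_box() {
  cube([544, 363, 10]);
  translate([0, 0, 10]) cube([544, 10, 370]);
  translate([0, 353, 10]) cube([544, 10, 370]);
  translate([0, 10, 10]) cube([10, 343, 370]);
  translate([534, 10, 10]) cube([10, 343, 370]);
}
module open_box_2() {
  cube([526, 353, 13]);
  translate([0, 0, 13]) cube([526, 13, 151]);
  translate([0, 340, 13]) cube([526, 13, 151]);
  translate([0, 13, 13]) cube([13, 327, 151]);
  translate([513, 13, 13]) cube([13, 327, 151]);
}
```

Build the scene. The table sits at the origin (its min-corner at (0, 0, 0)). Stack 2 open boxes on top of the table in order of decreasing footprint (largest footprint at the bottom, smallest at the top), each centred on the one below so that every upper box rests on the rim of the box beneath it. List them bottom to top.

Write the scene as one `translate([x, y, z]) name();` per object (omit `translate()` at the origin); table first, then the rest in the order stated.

table();
translate([261, 202, 766]) open_box();
translate([270, 207, 1146]) open_box_2();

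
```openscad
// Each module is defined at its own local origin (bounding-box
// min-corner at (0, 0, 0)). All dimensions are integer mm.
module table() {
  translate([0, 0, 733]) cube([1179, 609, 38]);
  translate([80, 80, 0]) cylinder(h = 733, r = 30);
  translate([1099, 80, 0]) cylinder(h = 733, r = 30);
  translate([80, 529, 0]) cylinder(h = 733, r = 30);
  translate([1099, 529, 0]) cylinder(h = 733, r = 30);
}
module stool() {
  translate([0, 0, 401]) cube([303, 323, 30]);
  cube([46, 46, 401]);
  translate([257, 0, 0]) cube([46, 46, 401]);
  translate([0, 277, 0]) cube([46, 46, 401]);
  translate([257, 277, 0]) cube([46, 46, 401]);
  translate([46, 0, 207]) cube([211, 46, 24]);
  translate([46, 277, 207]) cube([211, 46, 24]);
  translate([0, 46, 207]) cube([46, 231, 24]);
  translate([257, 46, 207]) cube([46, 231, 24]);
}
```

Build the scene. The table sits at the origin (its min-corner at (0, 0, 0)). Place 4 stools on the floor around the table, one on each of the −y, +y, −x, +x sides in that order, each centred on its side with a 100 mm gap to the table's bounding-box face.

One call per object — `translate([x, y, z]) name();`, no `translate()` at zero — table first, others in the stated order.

table();
translate([438, -423, 0]) stool();
translate([438, 709, 0]) stool();
translate([-403, 143, 0]) stool();
translate([1279, 143, 0]) stool();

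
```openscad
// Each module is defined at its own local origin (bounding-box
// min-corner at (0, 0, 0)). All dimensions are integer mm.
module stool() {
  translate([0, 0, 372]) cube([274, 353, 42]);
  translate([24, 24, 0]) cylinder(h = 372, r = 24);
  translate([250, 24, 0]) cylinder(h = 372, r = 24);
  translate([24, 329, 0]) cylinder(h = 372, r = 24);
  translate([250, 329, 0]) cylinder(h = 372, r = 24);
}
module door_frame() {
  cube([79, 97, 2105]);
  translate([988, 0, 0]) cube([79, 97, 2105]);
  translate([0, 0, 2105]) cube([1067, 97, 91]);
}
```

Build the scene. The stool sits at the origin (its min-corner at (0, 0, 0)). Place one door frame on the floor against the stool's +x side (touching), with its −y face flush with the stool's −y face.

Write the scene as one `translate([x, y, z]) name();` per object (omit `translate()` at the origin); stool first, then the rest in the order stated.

stool();
translate([274, 0, 0]) door_frame();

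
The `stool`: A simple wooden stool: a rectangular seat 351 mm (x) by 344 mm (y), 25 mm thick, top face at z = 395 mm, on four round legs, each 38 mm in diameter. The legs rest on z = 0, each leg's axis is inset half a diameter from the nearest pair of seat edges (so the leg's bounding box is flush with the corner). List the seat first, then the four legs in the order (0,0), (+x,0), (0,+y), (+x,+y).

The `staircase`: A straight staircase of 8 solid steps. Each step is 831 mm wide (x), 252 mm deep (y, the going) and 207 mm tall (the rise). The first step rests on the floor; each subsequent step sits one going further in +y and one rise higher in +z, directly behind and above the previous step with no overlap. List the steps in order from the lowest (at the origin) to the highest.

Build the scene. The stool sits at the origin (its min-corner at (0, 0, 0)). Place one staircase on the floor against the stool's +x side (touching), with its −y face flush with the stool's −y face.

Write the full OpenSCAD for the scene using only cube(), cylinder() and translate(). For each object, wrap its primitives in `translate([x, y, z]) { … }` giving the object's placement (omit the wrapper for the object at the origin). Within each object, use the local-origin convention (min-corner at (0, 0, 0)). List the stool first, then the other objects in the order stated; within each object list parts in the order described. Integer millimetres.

translate([0, 0, 370]) cube([351, 344, 25]);
translate([19, 19, 0]) cylinder(h = 370, r = 19);
translate([332, 19, 0]) cylinder(h = 370, r = 19);
translate([19, 325, 0]) cylinder(h = 370, r = 19);
translate([332, 325, 0]) cylinder(h = 370, r = 19);
translate([351, 0, 0]) {
  cube([831, 252, 207]);
  translate([0, 252, 207]) cube([831, 252, 207]);
  translate([0, 504, 414]) cube([831, 252, 207]);
  translate([0, 756, 621]) cube([831, 252, 207]);
  translate([0, 1008, 828]) cube([831, 252, 207]);
  translate([0, 1260, 1035]) cube([831, 252, 207]);
  translate([0, 1512, 1242]) cube([831, 252, 207]);
  translate([0, 1764, 1449]) cube([831, 252, 207]);
}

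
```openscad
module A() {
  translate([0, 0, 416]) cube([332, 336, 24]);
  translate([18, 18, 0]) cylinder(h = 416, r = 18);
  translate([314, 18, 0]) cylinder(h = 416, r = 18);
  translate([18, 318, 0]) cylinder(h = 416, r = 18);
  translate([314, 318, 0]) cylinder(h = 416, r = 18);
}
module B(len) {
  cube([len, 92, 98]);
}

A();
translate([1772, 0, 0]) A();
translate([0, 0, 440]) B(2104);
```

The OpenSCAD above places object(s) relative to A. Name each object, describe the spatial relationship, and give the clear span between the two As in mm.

A is a stool. B is a beam. A beam spans the tops of two stools. The clear span between the two stools is 1440 mm.

Second stool starts at x = 1772; first ends at x = 332; clear span = 1772 − 332 = 1440 mm.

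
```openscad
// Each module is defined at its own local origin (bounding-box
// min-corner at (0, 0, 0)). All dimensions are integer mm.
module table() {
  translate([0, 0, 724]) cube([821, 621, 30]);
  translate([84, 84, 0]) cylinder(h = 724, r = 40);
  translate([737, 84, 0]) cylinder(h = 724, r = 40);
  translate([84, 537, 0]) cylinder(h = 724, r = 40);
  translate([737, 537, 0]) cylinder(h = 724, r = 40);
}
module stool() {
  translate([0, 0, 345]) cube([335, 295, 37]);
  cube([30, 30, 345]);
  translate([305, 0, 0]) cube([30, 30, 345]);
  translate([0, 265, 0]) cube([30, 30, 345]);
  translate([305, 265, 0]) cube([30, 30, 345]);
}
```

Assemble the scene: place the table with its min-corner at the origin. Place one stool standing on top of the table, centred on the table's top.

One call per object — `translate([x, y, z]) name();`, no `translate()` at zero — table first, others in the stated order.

table();
translate([243, 163, 754]) stool();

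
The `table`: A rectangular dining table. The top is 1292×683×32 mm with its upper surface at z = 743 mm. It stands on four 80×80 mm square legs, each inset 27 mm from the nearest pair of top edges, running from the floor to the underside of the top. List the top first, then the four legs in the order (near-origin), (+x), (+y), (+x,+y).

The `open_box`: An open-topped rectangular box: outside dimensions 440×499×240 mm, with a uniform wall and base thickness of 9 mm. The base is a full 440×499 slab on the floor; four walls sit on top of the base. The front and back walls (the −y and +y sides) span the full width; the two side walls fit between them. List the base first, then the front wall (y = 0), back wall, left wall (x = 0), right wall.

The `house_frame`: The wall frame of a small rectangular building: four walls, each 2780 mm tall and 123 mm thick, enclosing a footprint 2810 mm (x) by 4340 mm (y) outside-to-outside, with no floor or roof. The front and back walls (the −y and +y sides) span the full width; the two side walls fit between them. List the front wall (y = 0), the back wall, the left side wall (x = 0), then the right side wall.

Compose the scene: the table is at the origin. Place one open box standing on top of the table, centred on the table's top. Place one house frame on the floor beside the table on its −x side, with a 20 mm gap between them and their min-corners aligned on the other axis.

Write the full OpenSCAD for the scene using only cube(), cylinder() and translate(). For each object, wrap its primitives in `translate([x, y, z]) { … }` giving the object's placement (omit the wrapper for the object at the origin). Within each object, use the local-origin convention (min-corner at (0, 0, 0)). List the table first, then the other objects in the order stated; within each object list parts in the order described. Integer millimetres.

translate([0, 0, 711]) cube([1292, 683, 32]);
translate([27, 27, 0]) cube([80, 80, 711]);
translate([1185, 27, 0]) cube([80, 80, 711]);
translate([27, 576, 0]) cube([80, 80, 711]);
translate([1185, 576, 0]) cube([80, 80, 711]);
translate([426, 92, 743]) {
  cube([440, 499, 9]);
  translate([0, 0, 9]) cube([440, 9, 231]);
  translate([0, 490, 9]) cube([440, 9, 231]);
  translate([0, 9, 9]) cube([9, 481, 231]);
  translate([431, 9, 9]) cube([9, 481, 231]);
}
translate([-2830, 0, 0]) {
  cube([2810, 123, 2780]);
  translate([0, 4217, 0]) cube([2810, 123, 2780]);
  translate([0, 123, 0]) cube([123, 4094, 2780]);
  translate([2687, 123, 0]) cube([123, 4094, 2780]);
}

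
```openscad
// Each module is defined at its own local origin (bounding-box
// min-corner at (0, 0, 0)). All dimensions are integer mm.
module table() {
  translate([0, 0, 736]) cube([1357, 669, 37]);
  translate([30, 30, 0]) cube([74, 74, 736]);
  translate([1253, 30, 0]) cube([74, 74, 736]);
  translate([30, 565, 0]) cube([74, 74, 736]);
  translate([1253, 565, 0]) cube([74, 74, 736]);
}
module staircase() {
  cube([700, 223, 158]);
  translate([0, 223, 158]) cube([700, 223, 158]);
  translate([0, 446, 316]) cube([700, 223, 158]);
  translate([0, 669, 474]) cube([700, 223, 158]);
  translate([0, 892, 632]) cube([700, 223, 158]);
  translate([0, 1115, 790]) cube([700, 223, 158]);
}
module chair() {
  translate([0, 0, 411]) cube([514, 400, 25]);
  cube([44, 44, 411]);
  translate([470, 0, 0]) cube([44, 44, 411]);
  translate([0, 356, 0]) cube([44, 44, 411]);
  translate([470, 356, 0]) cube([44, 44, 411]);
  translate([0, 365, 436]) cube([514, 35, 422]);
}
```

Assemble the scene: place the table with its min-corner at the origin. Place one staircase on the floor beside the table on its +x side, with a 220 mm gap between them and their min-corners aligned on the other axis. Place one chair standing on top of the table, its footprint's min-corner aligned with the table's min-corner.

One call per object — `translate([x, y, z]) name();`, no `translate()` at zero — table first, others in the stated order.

table();
translate([1577, 0, 0]) staircase();
translate([0, 0, 773]) chair();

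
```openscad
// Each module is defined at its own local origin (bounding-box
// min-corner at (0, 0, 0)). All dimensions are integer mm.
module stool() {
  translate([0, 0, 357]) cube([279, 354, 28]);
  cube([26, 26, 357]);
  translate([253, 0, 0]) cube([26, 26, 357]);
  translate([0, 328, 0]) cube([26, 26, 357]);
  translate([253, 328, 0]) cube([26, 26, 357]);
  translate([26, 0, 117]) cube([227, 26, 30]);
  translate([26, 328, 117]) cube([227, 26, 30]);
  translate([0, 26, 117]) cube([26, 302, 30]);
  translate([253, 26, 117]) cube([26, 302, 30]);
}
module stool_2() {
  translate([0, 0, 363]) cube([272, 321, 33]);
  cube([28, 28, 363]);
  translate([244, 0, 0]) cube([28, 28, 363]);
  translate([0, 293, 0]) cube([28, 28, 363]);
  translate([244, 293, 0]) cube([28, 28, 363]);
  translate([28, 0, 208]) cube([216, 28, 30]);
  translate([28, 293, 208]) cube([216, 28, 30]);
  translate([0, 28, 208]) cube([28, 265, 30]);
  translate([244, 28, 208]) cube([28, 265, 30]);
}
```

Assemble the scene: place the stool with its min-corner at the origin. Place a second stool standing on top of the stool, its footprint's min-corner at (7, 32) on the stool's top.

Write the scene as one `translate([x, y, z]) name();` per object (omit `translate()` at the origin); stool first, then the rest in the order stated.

stool();
translate([7, 32, 385]) stool_2();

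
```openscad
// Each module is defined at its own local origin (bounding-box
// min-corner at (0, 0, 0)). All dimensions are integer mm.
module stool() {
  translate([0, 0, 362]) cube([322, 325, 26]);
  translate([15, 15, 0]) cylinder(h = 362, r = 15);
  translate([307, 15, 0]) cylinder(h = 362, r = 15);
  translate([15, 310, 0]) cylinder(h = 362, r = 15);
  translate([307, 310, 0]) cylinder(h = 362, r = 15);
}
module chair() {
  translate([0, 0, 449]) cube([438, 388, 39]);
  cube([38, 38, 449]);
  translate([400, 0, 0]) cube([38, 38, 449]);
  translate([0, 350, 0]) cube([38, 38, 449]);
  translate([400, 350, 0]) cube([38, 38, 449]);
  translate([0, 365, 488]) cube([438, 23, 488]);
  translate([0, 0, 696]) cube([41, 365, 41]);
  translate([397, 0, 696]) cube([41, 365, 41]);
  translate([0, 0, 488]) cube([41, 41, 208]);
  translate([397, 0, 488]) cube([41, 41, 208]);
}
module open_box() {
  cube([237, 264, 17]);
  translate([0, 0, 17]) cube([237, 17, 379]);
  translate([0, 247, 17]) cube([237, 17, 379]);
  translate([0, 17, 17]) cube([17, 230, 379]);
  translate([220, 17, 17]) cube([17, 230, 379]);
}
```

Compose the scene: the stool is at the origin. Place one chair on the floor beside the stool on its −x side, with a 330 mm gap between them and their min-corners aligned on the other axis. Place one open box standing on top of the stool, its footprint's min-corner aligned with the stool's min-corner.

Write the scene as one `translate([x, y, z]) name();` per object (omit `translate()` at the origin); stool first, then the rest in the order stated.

stool();
translate([-768, 0, 0]) chair();
translate([0, 0, 388]) open_box();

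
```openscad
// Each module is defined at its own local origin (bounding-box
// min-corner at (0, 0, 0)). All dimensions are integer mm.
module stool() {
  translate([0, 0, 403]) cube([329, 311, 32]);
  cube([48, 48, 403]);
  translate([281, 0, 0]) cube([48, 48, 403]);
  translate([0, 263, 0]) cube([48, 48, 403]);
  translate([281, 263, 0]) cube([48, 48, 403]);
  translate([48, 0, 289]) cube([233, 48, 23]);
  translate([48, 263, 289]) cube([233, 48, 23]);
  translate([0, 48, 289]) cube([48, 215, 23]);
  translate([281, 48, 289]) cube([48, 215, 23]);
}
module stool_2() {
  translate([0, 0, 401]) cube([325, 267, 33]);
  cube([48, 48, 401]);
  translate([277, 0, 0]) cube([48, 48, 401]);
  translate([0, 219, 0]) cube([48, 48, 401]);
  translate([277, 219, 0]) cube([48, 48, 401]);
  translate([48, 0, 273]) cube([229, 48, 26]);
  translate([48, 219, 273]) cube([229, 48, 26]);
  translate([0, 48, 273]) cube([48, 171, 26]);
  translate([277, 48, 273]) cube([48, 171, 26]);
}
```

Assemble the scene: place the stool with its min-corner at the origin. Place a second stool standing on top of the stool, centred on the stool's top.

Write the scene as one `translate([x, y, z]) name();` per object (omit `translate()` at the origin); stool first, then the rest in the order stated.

stool();
translate([2, 22, 435]) stool_2();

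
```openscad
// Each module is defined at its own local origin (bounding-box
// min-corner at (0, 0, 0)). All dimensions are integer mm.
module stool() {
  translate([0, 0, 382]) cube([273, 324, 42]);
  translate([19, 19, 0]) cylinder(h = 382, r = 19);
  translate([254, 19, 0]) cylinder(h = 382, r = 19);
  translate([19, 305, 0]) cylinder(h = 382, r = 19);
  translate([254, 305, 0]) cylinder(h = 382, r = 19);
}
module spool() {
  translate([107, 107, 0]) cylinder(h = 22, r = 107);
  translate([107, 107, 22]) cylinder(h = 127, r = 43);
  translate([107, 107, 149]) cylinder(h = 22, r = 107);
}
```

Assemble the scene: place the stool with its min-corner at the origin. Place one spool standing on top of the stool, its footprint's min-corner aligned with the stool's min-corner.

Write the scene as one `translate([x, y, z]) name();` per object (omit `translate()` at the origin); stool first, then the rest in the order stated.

stool();
translate([0, 0, 424]) spool();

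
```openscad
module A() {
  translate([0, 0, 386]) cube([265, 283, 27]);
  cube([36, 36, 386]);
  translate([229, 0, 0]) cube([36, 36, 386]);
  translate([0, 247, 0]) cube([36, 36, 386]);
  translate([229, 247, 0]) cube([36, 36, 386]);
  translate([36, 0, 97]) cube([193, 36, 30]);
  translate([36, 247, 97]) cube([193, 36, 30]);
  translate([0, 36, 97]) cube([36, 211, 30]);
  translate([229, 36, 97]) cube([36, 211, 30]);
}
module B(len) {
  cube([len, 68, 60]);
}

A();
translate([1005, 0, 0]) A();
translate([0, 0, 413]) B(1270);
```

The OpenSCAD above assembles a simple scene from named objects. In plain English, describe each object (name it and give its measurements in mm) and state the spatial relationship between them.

A is a four-legged stool. The seat is a 265×283×27 mm slab whose top surface is at z = 413 mm; four square legs, each 36×36 mm in cross-section, run from the floor (z = 0) to the underside of the seat, each flush with a corner of the seat. Four stretchers, 36 mm wide and 30 mm tall, connect adjacent legs with their undersides at z = 97 mm, each running between the inner faces of the legs it joins and aligned with the legs' outer faces on the other axis.

B is a rectangular beam 1270 mm long (x), 68 mm deep (y), 60 mm thick (z).

The beam spans the tops of two stools placed 740 mm apart, resting at z = 413 mm.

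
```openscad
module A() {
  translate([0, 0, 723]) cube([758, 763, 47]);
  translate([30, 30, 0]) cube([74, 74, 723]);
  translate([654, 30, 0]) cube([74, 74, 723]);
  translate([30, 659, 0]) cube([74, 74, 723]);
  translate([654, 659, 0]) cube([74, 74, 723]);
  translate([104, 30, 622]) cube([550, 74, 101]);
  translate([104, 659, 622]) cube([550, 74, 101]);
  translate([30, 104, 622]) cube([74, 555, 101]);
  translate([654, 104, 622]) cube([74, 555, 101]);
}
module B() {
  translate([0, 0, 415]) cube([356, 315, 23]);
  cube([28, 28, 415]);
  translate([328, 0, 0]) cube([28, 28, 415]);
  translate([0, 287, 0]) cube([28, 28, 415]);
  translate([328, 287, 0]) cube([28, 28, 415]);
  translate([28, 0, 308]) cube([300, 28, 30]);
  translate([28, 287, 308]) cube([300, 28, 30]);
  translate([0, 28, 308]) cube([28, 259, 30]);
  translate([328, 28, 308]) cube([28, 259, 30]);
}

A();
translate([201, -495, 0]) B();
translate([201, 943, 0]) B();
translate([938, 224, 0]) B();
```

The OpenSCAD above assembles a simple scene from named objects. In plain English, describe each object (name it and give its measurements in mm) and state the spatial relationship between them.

A is a table with a 758×763 mm rectangular top, 47 mm thick, top surface at z = 770 mm, supported by four 74×74 mm square legs, each inset 30 mm from the nearest pair of top edges, running from the floor. Four apron rails, 74 mm thick and 101 mm tall, run between adjacent legs with their top edges flush with the underside of the top and their outer faces flush with the legs' outer faces.

B is a four-legged stool. The seat is a 356×315×23 mm slab whose top surface is at z = 438 mm; four square legs, each 28×28 mm in cross-section, run from the floor (z = 0) to the underside of the seat, each flush with a corner of the seat. Four stretchers, 28 mm wide and 30 mm tall, connect adjacent legs with their undersides at z = 308 mm, each running between the inner faces of the legs it joins and aligned with the legs' outer faces on the other axis.

Three stools sit around the table at the −y, +y, +x sides.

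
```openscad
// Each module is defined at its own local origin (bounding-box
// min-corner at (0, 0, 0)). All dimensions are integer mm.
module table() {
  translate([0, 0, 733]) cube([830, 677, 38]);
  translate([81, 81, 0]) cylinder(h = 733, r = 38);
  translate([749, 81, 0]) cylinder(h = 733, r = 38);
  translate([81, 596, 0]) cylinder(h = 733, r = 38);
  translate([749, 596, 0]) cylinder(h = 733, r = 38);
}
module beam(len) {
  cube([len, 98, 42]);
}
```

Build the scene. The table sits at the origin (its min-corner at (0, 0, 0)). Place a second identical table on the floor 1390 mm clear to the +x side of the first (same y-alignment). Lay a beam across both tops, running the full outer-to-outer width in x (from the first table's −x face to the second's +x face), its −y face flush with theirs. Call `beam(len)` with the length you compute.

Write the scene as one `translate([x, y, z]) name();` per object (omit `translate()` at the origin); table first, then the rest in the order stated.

table();
translate([2220, 0, 0]) table();
translate([0, 0, 771]) beam(3050);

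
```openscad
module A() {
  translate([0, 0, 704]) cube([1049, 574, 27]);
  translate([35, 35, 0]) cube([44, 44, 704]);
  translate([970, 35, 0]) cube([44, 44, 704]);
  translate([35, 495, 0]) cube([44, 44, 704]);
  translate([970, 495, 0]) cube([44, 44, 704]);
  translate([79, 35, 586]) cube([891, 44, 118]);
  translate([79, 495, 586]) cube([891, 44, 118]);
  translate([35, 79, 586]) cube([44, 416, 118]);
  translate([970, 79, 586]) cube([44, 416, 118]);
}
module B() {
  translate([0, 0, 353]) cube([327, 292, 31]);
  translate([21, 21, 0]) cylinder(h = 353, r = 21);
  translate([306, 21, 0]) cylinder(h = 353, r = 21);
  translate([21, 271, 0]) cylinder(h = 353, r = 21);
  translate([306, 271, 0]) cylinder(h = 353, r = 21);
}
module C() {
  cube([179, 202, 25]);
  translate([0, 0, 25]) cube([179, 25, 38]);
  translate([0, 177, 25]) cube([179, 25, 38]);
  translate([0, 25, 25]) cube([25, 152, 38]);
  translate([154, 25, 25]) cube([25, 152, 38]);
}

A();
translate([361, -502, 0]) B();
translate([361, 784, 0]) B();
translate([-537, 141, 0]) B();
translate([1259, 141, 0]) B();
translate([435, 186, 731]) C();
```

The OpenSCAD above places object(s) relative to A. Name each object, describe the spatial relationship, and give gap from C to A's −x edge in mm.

A is a table. B is a stool. C is an open box. Four stools sit around the table at the −y, +y, −x, +x sides. The open box is on top of the table, centred. The gap from the open box to the table's −x edge is 435 mm.

The open box's min-x is at 435; the table's min-x is 0; gap = 435 mm.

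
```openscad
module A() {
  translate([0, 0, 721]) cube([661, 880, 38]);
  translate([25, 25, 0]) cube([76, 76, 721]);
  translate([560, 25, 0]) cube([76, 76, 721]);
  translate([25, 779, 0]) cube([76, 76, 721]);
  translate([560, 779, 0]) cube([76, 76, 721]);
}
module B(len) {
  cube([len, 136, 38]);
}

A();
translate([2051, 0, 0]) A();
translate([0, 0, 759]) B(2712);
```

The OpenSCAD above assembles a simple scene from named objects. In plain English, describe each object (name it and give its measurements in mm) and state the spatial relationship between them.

A is a table with a 661×880 mm rectangular top, 38 mm thick, top surface at z = 759 mm, supported by four 76×76 mm square legs, each inset 25 mm from the nearest pair of top edges, running from the floor.

B is a rectangular beam 2712 mm long (x), 136 mm deep (y), 38 mm thick (z).

The beam spans the tops of two tables placed 1390 mm apart, resting at z = 759 mm.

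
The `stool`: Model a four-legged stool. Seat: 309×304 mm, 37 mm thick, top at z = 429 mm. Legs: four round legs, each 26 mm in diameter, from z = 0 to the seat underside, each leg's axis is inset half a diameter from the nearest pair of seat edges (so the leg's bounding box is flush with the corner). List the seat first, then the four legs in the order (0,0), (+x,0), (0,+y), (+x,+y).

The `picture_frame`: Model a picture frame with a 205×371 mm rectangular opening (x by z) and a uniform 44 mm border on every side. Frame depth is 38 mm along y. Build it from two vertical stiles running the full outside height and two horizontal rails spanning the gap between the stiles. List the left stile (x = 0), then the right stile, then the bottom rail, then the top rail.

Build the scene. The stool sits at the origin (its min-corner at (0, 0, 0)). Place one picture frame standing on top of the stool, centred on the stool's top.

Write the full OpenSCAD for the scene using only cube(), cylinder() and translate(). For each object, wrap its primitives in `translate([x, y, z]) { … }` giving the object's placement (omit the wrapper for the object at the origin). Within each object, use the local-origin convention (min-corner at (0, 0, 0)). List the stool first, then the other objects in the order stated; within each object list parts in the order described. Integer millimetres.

translate([0, 0, 392]) cube([309, 304, 37]);
translate([13, 13, 0]) cylinder(h = 392, r = 13);
translate([296, 13, 0]) cylinder(h = 392, r = 13);
translate([13, 291, 0]) cylinder(h = 392, r = 13);
translate([296, 291, 0]) cylinder(h = 392, r = 13);
translate([8, 133, 429]) {
  cube([44, 38, 459]);
  translate([249, 0, 0]) cube([44, 38, 459]);
  translate([44, 0, 0]) cube([205, 38, 44]);
  translate([44, 0, 415]) cube([205, 38, 44]);
}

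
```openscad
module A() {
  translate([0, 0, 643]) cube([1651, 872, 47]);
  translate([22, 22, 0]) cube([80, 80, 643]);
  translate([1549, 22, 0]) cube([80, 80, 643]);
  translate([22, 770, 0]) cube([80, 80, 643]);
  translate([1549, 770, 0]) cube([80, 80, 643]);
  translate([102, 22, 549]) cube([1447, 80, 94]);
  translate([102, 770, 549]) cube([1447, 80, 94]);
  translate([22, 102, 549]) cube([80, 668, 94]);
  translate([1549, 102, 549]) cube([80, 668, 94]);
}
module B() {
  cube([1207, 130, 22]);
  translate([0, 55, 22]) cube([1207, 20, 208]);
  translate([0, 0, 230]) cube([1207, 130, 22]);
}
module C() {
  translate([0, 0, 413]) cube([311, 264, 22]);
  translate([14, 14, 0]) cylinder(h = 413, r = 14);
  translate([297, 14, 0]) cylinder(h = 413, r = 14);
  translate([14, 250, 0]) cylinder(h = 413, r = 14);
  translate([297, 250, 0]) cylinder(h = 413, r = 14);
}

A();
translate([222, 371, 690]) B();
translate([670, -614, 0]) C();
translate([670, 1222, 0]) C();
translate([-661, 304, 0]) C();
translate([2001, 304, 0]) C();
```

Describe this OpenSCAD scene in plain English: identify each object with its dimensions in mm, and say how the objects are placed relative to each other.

A is a rectangular dining table. The top is 1651×872×47 mm with its upper surface at z = 690 mm. It stands on four 80×80 mm square legs, each inset 22 mm from the nearest pair of top edges, running from the floor to the underside of the top. Four apron rails, 80 mm thick and 94 mm tall, run between adjacent legs with their top edges flush with the underside of the top and their outer faces flush with the legs' outer faces.

B is an I-beam lying along x, 1207 mm long. Overall section height 252 mm. Two flanges 130 mm wide (y) and 22 mm thick, one on the floor and one at the top; a web 20 mm thick runs between them, centred on the flange width.

C is a simple wooden stool: a rectangular seat 311 mm (x) by 264 mm (y), 22 mm thick, top face at z = 435 mm, on four round legs, each 28 mm in diameter. The legs rest on z = 0, each leg's axis is inset half a diameter from the nearest pair of seat edges (so the leg's bounding box is flush with the corner).

The I-beam is on top of the table, centred. Four stools sit around the table at the −y, +y, −x, +x sides.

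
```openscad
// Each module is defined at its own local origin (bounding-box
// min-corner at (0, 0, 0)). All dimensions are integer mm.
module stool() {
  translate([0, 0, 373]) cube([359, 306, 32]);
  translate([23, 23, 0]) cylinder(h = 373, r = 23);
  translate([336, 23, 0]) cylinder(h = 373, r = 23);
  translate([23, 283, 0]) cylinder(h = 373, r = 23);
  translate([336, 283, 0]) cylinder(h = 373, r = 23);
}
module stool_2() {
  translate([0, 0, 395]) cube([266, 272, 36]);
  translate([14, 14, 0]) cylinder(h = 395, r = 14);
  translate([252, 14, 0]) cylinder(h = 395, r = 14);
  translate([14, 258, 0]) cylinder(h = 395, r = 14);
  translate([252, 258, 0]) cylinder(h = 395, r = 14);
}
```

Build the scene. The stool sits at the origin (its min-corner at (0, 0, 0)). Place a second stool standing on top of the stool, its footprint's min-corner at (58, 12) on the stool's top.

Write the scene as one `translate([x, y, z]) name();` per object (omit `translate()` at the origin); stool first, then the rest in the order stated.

stool();
translate([58, 12, 405]) stool_2();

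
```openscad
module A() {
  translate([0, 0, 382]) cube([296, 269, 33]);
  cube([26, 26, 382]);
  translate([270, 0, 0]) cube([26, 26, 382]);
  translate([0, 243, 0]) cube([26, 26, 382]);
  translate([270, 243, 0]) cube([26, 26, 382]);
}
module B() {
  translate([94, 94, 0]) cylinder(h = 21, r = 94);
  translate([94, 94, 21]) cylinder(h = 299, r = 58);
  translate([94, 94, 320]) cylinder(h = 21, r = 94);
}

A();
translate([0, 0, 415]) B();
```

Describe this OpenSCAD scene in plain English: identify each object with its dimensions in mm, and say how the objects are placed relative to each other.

A is a simple wooden stool: a rectangular seat 296 mm (x) by 269 mm (y), 33 mm thick, top face at z = 415 mm, on four square legs, each 26×26 mm in cross-section. The legs rest on z = 0, each flush with a corner of the seat.

B is a spool: two coaxial disc flanges of radius 94 mm and thickness 21 mm, joined by a core cylinder of radius 58 mm and height 299 mm. The lower flange rests on z = 0 and the three cylinders share a vertical axis.

The spool is on top of the stool.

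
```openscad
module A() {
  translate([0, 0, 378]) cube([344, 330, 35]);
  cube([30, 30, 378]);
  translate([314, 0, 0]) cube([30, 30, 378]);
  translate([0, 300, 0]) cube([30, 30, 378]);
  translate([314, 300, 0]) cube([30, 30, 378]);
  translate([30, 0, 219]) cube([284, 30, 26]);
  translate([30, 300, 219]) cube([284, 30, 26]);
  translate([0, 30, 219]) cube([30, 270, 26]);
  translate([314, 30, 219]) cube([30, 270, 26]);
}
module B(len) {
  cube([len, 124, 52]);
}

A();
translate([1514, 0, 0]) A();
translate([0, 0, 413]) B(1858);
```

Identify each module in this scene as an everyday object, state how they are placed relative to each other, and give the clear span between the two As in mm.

Second stool starts at x = 1514; first ends at x = 344; clear span = 1514 − 344 = 1170 mm.

A is a stool. B is a beam. A beam spans the tops of two stools. The clear span between the two stools is 1170 mm.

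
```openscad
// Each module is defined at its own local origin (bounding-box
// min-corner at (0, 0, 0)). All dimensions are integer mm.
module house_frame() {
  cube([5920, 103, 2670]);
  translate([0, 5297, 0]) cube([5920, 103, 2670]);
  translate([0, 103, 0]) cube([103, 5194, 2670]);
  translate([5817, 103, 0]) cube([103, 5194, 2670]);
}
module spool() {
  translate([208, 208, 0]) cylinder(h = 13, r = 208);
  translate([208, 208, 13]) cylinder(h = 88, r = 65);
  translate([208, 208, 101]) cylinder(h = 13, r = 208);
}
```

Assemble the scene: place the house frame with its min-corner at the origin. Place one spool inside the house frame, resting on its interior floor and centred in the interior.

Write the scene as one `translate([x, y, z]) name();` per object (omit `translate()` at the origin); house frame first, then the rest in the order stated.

house_frame();
translate([2752, 2492, 0]) spool();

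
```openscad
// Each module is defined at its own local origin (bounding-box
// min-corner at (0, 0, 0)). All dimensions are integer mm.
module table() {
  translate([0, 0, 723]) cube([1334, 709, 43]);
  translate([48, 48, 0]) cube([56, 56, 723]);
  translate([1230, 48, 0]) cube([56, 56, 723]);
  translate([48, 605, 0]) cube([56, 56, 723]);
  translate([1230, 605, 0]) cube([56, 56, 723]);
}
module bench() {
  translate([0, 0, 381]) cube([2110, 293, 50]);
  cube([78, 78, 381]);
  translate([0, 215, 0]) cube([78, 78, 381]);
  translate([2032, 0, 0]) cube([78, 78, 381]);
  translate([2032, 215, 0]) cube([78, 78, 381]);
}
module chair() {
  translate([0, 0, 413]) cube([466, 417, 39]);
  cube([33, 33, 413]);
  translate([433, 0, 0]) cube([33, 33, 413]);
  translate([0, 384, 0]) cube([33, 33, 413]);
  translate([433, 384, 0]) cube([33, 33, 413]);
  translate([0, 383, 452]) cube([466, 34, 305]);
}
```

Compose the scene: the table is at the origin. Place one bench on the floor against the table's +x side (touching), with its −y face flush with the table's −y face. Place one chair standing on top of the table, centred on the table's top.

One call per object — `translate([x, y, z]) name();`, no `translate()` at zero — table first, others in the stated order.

table();
translate([1334, 0, 0]) bench();
translate([434, 146, 766]) chair();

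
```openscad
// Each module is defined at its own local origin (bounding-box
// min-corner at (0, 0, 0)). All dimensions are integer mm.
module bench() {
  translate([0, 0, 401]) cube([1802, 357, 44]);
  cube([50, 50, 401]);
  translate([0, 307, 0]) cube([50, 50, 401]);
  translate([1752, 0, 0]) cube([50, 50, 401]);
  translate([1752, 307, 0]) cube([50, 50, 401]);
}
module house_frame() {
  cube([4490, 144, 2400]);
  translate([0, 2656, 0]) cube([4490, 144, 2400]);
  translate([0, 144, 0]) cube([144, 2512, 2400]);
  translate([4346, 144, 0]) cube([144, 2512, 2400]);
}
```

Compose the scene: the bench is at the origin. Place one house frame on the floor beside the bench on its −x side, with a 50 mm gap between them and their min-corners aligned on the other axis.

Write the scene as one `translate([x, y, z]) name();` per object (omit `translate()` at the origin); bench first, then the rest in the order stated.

bench();
translate([-4540, 0, 0]) house_frame();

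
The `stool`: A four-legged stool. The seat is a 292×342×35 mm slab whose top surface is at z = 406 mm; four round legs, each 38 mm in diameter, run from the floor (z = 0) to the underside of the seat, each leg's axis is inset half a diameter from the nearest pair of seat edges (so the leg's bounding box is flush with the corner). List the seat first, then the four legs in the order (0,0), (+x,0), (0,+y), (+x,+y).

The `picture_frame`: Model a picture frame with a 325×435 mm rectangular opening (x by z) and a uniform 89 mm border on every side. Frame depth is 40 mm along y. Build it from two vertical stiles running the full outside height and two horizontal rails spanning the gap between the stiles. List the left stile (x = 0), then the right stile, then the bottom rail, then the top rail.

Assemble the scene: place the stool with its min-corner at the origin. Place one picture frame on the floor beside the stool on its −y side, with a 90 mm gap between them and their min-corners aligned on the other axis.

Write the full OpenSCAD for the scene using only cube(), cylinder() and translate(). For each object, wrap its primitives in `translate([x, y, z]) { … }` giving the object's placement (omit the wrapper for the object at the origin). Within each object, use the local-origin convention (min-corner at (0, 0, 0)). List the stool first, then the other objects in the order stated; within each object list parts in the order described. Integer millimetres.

translate([0, 0, 371]) cube([292, 342, 35]);
translate([19, 19, 0]) cylinder(h = 371, r = 19);
translate([273, 19, 0]) cylinder(h = 371, r = 19);
translate([19, 323, 0]) cylinder(h = 371, r = 19);
translate([273, 323, 0]) cylinder(h = 371, r = 19);
translate([0, -130, 0]) {
  cube([89, 40, 613]);
  translate([414, 0, 0]) cube([89, 40, 613]);
  translate([89, 0, 0]) cube([325, 40, 89]);
  translate([89, 0, 524]) cube([325, 40, 89]);
}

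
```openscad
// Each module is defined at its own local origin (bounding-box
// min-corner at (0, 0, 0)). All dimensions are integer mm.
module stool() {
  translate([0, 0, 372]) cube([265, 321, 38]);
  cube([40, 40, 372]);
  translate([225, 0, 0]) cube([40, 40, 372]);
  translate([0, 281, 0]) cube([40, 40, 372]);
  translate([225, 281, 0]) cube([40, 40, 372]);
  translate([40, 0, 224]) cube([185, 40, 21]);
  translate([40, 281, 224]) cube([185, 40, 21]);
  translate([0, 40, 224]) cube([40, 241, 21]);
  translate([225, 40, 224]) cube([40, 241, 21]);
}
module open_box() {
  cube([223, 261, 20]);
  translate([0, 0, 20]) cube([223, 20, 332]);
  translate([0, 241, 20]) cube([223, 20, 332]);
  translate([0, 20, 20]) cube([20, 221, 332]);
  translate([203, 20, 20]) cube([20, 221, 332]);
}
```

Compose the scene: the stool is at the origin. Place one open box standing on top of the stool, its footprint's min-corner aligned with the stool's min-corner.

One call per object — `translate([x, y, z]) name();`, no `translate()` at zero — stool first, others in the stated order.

stool();
translate([0, 0, 410]) open_box();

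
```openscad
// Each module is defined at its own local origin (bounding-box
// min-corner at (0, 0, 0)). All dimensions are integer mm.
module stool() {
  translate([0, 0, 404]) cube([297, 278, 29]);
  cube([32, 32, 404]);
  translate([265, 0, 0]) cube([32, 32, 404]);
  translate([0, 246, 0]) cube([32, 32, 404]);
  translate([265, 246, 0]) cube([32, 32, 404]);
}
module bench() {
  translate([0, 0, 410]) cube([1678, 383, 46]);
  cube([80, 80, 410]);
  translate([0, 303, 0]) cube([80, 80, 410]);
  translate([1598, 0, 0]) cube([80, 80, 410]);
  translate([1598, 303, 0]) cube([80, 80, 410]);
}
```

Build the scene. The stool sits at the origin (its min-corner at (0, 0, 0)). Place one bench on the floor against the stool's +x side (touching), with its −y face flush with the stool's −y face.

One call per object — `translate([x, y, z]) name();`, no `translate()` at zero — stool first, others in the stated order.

stool();
translate([297, 0, 0]) bench();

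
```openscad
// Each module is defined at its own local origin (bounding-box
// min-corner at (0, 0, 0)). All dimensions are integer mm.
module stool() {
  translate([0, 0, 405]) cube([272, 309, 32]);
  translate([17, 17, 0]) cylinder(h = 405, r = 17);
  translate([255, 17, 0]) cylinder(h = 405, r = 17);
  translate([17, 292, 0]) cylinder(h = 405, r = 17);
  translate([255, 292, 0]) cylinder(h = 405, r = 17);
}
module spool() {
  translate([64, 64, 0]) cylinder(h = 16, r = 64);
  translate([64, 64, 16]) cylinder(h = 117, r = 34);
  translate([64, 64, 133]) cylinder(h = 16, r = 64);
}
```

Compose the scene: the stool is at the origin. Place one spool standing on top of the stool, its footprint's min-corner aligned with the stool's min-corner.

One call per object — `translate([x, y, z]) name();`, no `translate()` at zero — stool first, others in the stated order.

stool();
translate([0, 0, 437]) spool();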